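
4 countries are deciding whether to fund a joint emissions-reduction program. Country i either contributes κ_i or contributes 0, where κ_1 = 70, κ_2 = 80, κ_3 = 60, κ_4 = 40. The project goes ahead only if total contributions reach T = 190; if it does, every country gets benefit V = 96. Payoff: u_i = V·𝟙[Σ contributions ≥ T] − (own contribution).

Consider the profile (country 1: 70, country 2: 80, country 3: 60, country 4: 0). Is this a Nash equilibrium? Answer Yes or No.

Yes

Total = 210 ≥ 190: provided.
Country 1 (pledges 70, payoff 26): dropping to 0 → total 140, payoff 0. No gain.
Country 2 (pledges 80, payoff 16): dropping to 0 → total 130, payoff 0. No gain.
Country 3 (pledges 60, payoff 36): dropping to 0 → total 150, payoff 0. No gain.
Country 4 (pledges 0, payoff 96): pledging 40 → total 250, payoff 56. No gain.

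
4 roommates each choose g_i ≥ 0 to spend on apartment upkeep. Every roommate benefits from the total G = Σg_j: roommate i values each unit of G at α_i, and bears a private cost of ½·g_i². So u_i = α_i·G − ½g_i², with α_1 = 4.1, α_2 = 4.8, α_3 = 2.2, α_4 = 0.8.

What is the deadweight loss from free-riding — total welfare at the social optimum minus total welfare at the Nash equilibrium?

Roommate i's FOC: ∂u_i/∂g_i = α_i − g_i = 0, so g_i* = α_i.
NE contributions = (4.1, 4.8, 2.2, 0.8); G = 11.9.
W^NE = (Σα)·G − ½Σα_i² = 11.9² − ½·45.33 = 118.945.
Planner sets g_i = Σα_j = 11.9 for every i, so G^SO = 4·11.9 = 47.6.
W^SO = (Σα)·G^SO − ½·4·(Σα)² = (4/2)·11.9² = 283.22.
Deadweight loss = W^SO − W^NE = 164.275.

164.275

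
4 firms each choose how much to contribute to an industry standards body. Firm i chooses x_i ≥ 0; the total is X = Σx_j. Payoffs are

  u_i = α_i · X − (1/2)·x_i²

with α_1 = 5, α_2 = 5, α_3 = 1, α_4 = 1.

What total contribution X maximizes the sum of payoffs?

48

Planner FOC: ∂(Σu_j)/∂x_i = (Σα_j) − x_i = 0, so x_i^SO = Σα_j = 12 for every i; X^SO = 48.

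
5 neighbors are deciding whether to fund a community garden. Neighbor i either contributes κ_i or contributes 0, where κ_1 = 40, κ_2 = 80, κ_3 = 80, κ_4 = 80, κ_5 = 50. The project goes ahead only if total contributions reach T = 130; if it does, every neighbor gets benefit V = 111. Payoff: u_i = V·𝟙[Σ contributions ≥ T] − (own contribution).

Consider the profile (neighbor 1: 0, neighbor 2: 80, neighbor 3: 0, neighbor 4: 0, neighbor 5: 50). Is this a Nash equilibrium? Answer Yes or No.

Yes

Total = 130 ≥ 130: provided.
Neighbor 1 (pledges 0, payoff 111): pledging 40 → total 170, payoff 71. No gain.
Neighbor 2 (pledges 80, payoff 31): dropping to 0 → total 50, payoff 0. No gain.
Neighbor 3 (pledges 0, payoff 111): pledging 80 → total 210, payoff 31. No gain.
Neighbor 4 (pledges 0, payoff 111): pledging 80 → total 210, payoff 31. No gain.
Neighbor 5 (pledges 50, payoff 61): dropping to 0 → total 80, payoff 0. No gain.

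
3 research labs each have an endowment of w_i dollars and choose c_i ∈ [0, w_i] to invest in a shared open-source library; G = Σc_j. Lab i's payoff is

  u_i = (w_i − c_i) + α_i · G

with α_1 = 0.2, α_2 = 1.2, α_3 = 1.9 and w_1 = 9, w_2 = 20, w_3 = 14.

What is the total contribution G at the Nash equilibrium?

∂u_i/∂c_i = α_i − 1, so lab i contributes w_i if α_i > 1, else 0.
α_i > 1 for i ∈ {2, 3}; NE contributions (0, 20, 14), G = 34.

34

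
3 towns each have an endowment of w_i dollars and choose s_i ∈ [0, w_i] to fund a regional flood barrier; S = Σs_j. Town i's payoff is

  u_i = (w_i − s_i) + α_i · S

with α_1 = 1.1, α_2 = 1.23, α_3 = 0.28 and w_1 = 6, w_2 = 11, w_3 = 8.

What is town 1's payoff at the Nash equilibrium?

18.7

∂u_i/∂s_i = α_i − 1, so town i contributes w_i if α_i > 1, else 0.
α_i > 1 for i ∈ {1, 2}; NE contributions (6, 11, 0), S = 17.
u_1 = (6 − 6) + 1.1·17 = 18.7.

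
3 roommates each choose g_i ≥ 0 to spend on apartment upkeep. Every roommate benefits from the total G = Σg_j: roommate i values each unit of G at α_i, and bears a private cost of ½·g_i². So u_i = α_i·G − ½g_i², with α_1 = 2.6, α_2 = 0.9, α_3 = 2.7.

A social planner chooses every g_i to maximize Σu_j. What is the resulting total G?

18.6

Planner FOC: ∂(Σu_j)/∂g_i = (Σα_j) − g_i = 0, so g_i^SO = Σα_j = 6.2 for every i; G^SO = 18.6.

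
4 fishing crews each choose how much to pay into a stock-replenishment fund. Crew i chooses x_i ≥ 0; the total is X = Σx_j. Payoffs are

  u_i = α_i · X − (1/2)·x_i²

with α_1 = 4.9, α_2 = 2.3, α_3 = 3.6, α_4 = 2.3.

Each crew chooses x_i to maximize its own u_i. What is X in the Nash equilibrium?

13.1

Crew i's FOC: ∂u_i/∂x_i = α_i − x_i = 0, so x_i* = α_i.
NE contributions = (4.9, 2.3, 3.6, 2.3); X = 13.1.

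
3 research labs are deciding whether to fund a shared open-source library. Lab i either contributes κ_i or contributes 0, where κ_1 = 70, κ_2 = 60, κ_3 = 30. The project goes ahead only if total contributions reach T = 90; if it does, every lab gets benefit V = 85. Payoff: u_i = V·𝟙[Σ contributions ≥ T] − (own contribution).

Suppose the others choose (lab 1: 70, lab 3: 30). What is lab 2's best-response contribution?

0

Others' total = 100 ≥ 90; contributing adds cost 60 for no extra benefit.
Best response: 0.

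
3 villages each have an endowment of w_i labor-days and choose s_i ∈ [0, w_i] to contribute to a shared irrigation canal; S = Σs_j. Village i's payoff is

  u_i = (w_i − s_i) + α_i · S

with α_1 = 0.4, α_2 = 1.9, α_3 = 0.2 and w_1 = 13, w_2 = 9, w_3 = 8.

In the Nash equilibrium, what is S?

9

∂u_i/∂s_i = α_i − 1, so village i contributes w_i if α_i > 1, else 0.
α_i > 1 for i ∈ {2}; NE contributions (0, 9, 0), S = 9.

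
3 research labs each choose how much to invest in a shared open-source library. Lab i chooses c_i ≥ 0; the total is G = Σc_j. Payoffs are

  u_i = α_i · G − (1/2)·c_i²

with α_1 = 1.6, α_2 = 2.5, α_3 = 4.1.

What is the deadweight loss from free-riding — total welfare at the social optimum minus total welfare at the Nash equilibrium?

Lab i's FOC: ∂u_i/∂c_i = α_i − c_i = 0, so c_i* = α_i.
NE contributions = (1.6, 2.5, 4.1); G = 8.2.
W^NE = (Σα)·G − ½Σα_i² = 8.2² − ½·25.62 = 54.43.
Planner sets c_i = Σα_j = 8.2 for every i, so G^SO = 3·8.2 = 24.6.
W^SO = (Σα)·G^SO − ½·3·(Σα)² = (3/2)·8.2² = 100.86.
Deadweight loss = W^SO − W^NE = 46.43.

46.43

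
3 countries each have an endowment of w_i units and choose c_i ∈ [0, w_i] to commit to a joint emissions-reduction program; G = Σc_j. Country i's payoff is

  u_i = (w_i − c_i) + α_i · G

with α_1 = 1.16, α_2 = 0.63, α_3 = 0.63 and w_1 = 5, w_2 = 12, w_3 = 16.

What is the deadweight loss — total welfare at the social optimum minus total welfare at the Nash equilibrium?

39.76

∂u_i/∂c_i = α_i − 1, so country i contributes w_i if α_i > 1, else 0.
α_i > 1 for i ∈ {1}; NE contributions (5, 0, 0), G = 5.
W^NE = Σw_i − G^NE + (Σα_i)·G^NE = 33 + 1.42·5 = 40.1.
Planner: ∂(Σu_j)/∂c_i = Σα_j − 1 = 1.42 > 0, so everyone contributes w_i; G^SO = 33, W^SO = 33 + 1.42·33 = 79.86.
Deadweight loss = 39.76.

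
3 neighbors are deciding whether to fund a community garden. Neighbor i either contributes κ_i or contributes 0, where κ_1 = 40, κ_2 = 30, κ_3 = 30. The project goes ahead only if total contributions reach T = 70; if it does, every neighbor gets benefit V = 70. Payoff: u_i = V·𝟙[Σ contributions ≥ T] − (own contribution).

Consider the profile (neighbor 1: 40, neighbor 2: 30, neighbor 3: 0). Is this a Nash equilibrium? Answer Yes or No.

Yes

Total = 70 ≥ 70: provided.
Neighbor 1 (pledges 40, payoff 30): dropping to 0 → total 30, payoff 0. No gain.
Neighbor 2 (pledges 30, payoff 40): dropping to 0 → total 40, payoff 0. No gain.
Neighbor 3 (pledges 0, payoff 70): pledging 30 → total 100, payoff 40. No gain.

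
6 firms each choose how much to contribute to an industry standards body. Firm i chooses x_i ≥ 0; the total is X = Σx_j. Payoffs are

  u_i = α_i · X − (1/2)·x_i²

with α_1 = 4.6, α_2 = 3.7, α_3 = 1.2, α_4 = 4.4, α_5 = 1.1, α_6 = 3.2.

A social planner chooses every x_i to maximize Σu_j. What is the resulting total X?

Planner FOC: ∂(Σu_j)/∂x_i = (Σα_j) − x_i = 0, so x_i^SO = Σα_j = 18.2 for every i; X^SO = 109.2.

109.2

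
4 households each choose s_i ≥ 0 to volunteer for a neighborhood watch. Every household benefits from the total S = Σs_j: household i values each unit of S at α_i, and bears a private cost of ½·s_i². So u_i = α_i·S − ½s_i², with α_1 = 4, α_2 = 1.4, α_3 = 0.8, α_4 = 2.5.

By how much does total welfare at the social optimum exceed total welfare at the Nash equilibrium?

Household i's FOC: ∂u_i/∂s_i = α_i − s_i = 0, so s_i* = α_i.
NE contributions = (4, 1.4, 0.8, 2.5); S = 8.7.
W^NE = (Σα)·S − ½Σα_i² = 8.7² − ½·24.85 = 63.265.
Planner sets s_i = Σα_j = 8.7 for every i, so S^SO = 4·8.7 = 34.8.
W^SO = (Σα)·S^SO − ½·4·(Σα)² = (4/2)·8.7² = 151.38.
Deadweight loss = W^SO − W^NE = 88.115.

88.115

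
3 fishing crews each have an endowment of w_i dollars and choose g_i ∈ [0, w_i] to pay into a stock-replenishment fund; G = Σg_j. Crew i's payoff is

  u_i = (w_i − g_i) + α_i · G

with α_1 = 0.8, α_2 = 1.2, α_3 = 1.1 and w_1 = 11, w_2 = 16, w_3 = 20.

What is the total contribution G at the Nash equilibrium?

∂u_i/∂g_i = α_i − 1, so crew i contributes w_i if α_i > 1, else 0.
α_i > 1 for i ∈ {2, 3}; NE contributions (0, 16, 20), G = 36.

36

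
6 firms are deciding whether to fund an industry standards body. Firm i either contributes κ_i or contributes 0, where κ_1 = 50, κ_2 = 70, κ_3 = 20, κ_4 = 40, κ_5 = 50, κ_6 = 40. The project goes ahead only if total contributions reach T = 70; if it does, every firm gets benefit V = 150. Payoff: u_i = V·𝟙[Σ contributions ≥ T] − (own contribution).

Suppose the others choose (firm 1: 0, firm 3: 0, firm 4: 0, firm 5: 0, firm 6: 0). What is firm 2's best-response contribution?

70

Others' total = 0. Contributing 70 brings total to 70 ≥ 70: gain V − κ_2 = 80.
Best response: 70.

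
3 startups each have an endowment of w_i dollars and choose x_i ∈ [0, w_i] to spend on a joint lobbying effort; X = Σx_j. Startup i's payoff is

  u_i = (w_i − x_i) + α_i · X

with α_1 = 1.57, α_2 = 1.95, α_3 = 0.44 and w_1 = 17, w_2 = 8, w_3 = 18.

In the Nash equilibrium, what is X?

25

∂u_i/∂x_i = α_i − 1, so startup i contributes w_i if α_i > 1, else 0.
α_i > 1 for i ∈ {1, 2}; NE contributions (17, 8, 0), X = 25.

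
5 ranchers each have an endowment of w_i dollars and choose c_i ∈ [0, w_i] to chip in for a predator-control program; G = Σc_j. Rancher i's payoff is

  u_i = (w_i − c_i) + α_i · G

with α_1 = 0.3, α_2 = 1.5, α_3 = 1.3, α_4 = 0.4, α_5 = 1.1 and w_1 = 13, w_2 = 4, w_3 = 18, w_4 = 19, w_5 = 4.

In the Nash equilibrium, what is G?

∂u_i/∂c_i = α_i − 1, so rancher i contributes w_i if α_i > 1, else 0.
α_i > 1 for i ∈ {2, 3, 5}; NE contributions (0, 4, 18, 0, 4), G = 26.

26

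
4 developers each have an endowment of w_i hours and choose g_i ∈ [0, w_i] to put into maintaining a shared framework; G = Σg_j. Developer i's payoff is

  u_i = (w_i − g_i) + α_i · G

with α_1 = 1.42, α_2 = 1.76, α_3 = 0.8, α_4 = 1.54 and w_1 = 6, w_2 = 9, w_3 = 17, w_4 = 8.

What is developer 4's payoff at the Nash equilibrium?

35.42

∂u_i/∂g_i = α_i − 1, so developer i contributes w_i if α_i > 1, else 0.
α_i > 1 for i ∈ {1, 2, 4}; NE contributions (6, 9, 0, 8), G = 23.
u_4 = (8 − 8) + 1.54·23 = 35.42.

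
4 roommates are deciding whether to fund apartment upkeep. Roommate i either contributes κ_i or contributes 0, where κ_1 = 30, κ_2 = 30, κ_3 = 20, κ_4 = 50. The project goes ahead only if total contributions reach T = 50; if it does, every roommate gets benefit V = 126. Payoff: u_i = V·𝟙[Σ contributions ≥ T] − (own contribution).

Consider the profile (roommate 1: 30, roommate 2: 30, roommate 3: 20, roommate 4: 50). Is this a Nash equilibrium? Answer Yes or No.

No

Total = 130 ≥ 50: provided.
Roommate 1 (pledges 30, payoff 96): dropping to 0 → total 100, payoff 126. Profitable deviation.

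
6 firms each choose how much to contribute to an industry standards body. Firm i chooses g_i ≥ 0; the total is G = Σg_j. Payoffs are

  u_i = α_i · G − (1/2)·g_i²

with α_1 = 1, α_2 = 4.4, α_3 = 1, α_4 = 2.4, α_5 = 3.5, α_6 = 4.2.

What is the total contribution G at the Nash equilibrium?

Firm i's FOC: ∂u_i/∂g_i = α_i − g_i = 0, so g_i* = α_i.
NE contributions = (1, 4.4, 1, 2.4, 3.5, 4.2); G = 16.5.

16.5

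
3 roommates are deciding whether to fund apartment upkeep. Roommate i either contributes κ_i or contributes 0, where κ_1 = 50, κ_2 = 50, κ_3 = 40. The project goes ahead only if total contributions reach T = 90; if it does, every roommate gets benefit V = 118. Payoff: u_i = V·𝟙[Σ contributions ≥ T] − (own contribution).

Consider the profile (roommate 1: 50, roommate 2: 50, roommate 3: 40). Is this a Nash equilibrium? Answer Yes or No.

No

Total = 140 ≥ 90: provided.
Roommate 1 (pledges 50, payoff 68): dropping to 0 → total 90, payoff 118. Profitable deviation.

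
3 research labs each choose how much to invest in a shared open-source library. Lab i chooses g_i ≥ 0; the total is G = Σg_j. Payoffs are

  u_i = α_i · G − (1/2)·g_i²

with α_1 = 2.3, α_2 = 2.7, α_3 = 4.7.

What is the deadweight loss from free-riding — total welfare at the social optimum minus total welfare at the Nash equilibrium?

Lab i's FOC: ∂u_i/∂g_i = α_i − g_i = 0, so g_i* = α_i.
NE contributions = (2.3, 2.7, 4.7); G = 9.7.
W^NE = (Σα)·G − ½Σα_i² = 9.7² − ½·34.67 = 76.755.
Planner sets g_i = Σα_j = 9.7 for every i, so G^SO = 3·9.7 = 29.1.
W^SO = (Σα)·G^SO − ½·3·(Σα)² = (3/2)·9.7² = 141.135.
Deadweight loss = W^SO − W^NE = 64.38.

64.38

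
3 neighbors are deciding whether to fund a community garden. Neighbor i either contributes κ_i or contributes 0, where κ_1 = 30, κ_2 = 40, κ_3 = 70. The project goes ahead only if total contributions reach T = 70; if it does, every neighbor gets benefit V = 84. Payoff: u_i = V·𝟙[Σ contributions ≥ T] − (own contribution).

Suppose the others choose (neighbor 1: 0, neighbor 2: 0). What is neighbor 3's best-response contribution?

Others' total = 0. Contributing 70 brings total to 70 ≥ 70: gain V − κ_3 = 14.
Best response: 70.

70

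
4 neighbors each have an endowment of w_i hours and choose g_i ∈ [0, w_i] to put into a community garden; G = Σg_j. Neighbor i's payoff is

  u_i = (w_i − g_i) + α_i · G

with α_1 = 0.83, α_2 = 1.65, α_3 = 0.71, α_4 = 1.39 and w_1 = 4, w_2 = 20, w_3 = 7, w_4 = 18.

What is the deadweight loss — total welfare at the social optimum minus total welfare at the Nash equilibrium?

∂u_i/∂g_i = α_i − 1, so neighbor i contributes w_i if α_i > 1, else 0.
α_i > 1 for i ∈ {2, 4}; NE contributions (0, 20, 0, 18), G = 38.
W^NE = Σw_i − G^NE + (Σα_i)·G^NE = 49 + 3.58·38 = 185.04.
Planner: ∂(Σu_j)/∂g_i = Σα_j − 1 = 3.58 > 0, so everyone contributes w_i; G^SO = 49, W^SO = 49 + 3.58·49 = 224.42.
Deadweight loss = 39.38.

39.38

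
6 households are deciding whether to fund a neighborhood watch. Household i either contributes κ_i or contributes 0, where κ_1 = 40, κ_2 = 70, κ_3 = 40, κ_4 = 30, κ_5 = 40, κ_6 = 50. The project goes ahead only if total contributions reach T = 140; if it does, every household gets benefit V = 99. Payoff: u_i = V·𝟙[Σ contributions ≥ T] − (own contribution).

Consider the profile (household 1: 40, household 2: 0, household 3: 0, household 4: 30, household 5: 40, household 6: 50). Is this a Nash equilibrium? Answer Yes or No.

Yes

Total = 160 ≥ 140: provided.
Household 1 (pledges 40, payoff 59): dropping to 0 → total 120, payoff 0. No gain.
Household 2 (pledges 0, payoff 99): pledging 70 → total 230, payoff 29. No gain.
Household 3 (pledges 0, payoff 99): pledging 40 → total 200, payoff 59. No gain.
Household 4 (pledges 30, payoff 69): dropping to 0 → total 130, payoff 0. No gain.
Household 5 (pledges 40, payoff 59): dropping to 0 → total 120, payoff 0. No gain.
Household 6 (pledges 50, payoff 49): dropping to 0 → total 110, payoff 0. No gain.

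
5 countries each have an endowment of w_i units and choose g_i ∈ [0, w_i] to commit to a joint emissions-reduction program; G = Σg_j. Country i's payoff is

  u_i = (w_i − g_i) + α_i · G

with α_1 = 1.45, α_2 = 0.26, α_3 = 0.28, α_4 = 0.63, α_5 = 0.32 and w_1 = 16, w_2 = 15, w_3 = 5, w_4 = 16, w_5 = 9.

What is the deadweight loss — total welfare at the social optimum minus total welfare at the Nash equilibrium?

∂u_i/∂g_i = α_i − 1, so country i contributes w_i if α_i > 1, else 0.
α_i > 1 for i ∈ {1}; NE contributions (16, 0, 0, 0, 0), G = 16.
W^NE = Σw_i − G^NE + (Σα_i)·G^NE = 61 + 1.94·16 = 92.04.
Planner: ∂(Σu_j)/∂g_i = Σα_j − 1 = 1.94 > 0, so everyone contributes w_i; G^SO = 61, W^SO = 61 + 1.94·61 = 179.34.
Deadweight loss = 87.3.

87.3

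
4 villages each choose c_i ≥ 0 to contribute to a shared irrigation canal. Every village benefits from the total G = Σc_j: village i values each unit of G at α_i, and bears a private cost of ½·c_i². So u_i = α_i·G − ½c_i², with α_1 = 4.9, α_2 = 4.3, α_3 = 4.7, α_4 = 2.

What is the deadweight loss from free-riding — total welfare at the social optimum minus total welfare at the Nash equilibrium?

Village i's FOC: ∂u_i/∂c_i = α_i − c_i = 0, so c_i* = α_i.
NE contributions = (4.9, 4.3, 4.7, 2); G = 15.9.
W^NE = (Σα)·G − ½Σα_i² = 15.9² − ½·68.59 = 218.515.
Planner sets c_i = Σα_j = 15.9 for every i, so G^SO = 4·15.9 = 63.6.
W^SO = (Σα)·G^SO − ½·4·(Σα)² = (4/2)·15.9² = 505.62.
Deadweight loss = W^SO − W^NE = 287.105.

287.105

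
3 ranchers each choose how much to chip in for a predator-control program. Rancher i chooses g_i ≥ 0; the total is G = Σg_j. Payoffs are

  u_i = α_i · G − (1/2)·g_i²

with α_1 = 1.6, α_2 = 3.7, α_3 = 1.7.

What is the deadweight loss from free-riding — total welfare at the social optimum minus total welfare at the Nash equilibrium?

34.07

Rancher i's FOC: ∂u_i/∂g_i = α_i − g_i = 0, so g_i* = α_i.
NE contributions = (1.6, 3.7, 1.7); G = 7.
W^NE = (Σα)·G − ½Σα_i² = 7² − ½·19.14 = 39.43.
Planner sets g_i = Σα_j = 7 for every i, so G^SO = 3·7 = 21.
W^SO = (Σα)·G^SO − ½·3·(Σα)² = (3/2)·7² = 73.5.
Deadweight loss = W^SO − W^NE = 34.07.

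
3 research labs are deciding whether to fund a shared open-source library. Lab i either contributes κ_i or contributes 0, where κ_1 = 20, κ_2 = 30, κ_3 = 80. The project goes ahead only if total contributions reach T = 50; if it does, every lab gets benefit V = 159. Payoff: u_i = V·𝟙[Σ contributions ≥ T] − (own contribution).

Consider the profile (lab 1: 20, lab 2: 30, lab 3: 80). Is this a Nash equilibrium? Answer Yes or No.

Total = 130 ≥ 50: provided.
Lab 1 (pledges 20, payoff 139): dropping to 0 → total 110, payoff 159. Profitable deviation.

No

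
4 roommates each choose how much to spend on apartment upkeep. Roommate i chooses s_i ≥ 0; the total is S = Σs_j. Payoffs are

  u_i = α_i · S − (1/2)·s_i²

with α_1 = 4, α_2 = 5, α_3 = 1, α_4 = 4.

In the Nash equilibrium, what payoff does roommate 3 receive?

Roommate i's FOC: ∂u_i/∂s_i = α_i − s_i = 0, so s_i* = α_i.
NE contributions = (4, 5, 1, 4); S = 14.
u_3 = α_3·S − ½·(s_3)² = 1·14 − ½·1² = 13.5.

13.5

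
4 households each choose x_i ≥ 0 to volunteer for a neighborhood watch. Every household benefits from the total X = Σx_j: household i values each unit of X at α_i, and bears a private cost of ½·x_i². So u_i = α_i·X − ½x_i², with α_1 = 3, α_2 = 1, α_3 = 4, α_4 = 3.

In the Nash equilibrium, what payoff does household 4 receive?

Household i's FOC: ∂u_i/∂x_i = α_i − x_i = 0, so x_i* = α_i.
NE contributions = (3, 1, 4, 3); X = 11.
u_4 = α_4·X − ½·(x_4)² = 3·11 − ½·3² = 28.5.

28.5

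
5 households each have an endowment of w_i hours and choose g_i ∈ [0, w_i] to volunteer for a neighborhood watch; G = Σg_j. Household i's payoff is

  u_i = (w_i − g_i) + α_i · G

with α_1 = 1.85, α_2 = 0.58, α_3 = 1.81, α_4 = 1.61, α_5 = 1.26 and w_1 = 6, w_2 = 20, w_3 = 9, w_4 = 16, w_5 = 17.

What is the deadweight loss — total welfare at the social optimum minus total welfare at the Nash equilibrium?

∂u_i/∂g_i = α_i − 1, so household i contributes w_i if α_i > 1, else 0.
α_i > 1 for i ∈ {1, 3, 4, 5}; NE contributions (6, 0, 9, 16, 17), G = 48.
W^NE = Σw_i − G^NE + (Σα_i)·G^NE = 68 + 6.11·48 = 361.28.
Planner: ∂(Σu_j)/∂g_i = Σα_j − 1 = 6.11 > 0, so everyone contributes w_i; G^SO = 68, W^SO = 68 + 6.11·68 = 483.48.
Deadweight loss = 122.2.

122.2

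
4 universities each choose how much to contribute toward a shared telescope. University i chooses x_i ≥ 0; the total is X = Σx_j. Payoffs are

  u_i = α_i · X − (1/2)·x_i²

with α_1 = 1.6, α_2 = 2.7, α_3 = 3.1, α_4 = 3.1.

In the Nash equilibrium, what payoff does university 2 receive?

24.705

University i's FOC: ∂u_i/∂x_i = α_i − x_i = 0, so x_i* = α_i.
NE contributions = (1.6, 2.7, 3.1, 3.1); X = 10.5.
u_2 = α_2·X − ½·(x_2)² = 2.7·10.5 − ½·2.7² = 24.705.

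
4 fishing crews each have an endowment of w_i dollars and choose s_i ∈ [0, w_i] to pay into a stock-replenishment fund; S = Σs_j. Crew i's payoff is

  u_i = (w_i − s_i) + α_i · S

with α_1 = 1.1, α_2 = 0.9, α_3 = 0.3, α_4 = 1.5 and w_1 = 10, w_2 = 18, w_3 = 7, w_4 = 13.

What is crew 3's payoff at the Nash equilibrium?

∂u_i/∂s_i = α_i − 1, so crew i contributes w_i if α_i > 1, else 0.
α_i > 1 for i ∈ {1, 4}; NE contributions (10, 0, 0, 13), S = 23.
u_3 = (7 − 0) + 0.3·23 = 13.9.

13.9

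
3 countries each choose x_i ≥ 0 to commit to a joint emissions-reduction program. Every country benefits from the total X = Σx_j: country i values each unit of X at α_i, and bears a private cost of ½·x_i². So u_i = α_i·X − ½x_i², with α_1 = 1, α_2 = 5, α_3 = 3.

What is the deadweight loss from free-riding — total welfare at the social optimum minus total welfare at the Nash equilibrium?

Country i's FOC: ∂u_i/∂x_i = α_i − x_i = 0, so x_i* = α_i.
NE contributions = (1, 5, 3); X = 9.
W^NE = (Σα)·X − ½Σα_i² = 9² − ½·35 = 63.5.
Planner sets x_i = Σα_j = 9 for every i, so X^SO = 3·9 = 27.
W^SO = (Σα)·X^SO − ½·3·(Σα)² = (3/2)·9² = 121.5.
Deadweight loss = W^SO − W^NE = 58.

58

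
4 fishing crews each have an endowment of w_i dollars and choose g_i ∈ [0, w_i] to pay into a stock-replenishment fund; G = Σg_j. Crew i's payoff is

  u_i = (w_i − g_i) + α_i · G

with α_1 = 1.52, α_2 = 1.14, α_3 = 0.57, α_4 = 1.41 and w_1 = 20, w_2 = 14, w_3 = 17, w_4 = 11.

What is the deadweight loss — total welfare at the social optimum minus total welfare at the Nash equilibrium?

61.88

∂u_i/∂g_i = α_i − 1, so crew i contributes w_i if α_i > 1, else 0.
α_i > 1 for i ∈ {1, 2, 4}; NE contributions (20, 14, 0, 11), G = 45.
W^NE = Σw_i − G^NE + (Σα_i)·G^NE = 62 + 3.64·45 = 225.8.
Planner: ∂(Σu_j)/∂g_i = Σα_j − 1 = 3.64 > 0, so everyone contributes w_i; G^SO = 62, W^SO = 62 + 3.64·62 = 287.68.
Deadweight loss = 61.88.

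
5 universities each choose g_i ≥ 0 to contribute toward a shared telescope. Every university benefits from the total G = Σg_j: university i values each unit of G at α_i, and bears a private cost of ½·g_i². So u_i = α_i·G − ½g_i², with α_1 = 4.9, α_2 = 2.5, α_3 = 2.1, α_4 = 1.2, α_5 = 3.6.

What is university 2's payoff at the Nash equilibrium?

32.625

University i's FOC: ∂u_i/∂g_i = α_i − g_i = 0, so g_i* = α_i.
NE contributions = (4.9, 2.5, 2.1, 1.2, 3.6); G = 14.3.
u_2 = α_2·G − ½·(g_2)² = 2.5·14.3 − ½·2.5² = 32.625.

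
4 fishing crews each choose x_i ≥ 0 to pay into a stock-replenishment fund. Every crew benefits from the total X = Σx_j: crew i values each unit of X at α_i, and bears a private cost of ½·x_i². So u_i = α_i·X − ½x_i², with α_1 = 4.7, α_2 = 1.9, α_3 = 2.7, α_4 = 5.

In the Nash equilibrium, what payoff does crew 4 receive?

59

Crew i's FOC: ∂u_i/∂x_i = α_i − x_i = 0, so x_i* = α_i.
NE contributions = (4.7, 1.9, 2.7, 5); X = 14.3.
u_4 = α_4·X − ½·(x_4)² = 5·14.3 − ½·5² = 59.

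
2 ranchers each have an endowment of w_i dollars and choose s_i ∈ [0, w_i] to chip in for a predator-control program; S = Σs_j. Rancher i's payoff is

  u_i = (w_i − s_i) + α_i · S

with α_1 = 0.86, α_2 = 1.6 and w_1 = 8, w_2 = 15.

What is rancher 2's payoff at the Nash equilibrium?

∂u_i/∂s_i = α_i − 1, so rancher i contributes w_i if α_i > 1, else 0.
α_i > 1 for i ∈ {2}; NE contributions (0, 15), S = 15.
u_2 = (15 − 15) + 1.6·15 = 24.

24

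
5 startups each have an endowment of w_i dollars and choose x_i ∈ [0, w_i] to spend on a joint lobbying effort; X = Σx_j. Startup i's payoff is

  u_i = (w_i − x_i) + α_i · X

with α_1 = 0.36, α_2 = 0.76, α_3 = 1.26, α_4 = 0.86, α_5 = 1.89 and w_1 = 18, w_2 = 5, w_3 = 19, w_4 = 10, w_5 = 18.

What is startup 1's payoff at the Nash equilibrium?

31.32

∂u_i/∂x_i = α_i − 1, so startup i contributes w_i if α_i > 1, else 0.
α_i > 1 for i ∈ {3, 5}; NE contributions (0, 0, 19, 0, 18), X = 37.
u_1 = (18 − 0) + 0.36·37 = 31.32.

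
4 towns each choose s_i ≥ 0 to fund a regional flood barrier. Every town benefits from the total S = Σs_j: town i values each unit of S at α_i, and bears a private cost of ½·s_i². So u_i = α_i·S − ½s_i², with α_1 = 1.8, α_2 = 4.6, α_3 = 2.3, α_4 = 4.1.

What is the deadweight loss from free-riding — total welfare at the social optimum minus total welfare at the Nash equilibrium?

187.09

Town i's FOC: ∂u_i/∂s_i = α_i − s_i = 0, so s_i* = α_i.
NE contributions = (1.8, 4.6, 2.3, 4.1); S = 12.8.
W^NE = (Σα)·S − ½Σα_i² = 12.8² − ½·46.5 = 140.59.
Planner sets s_i = Σα_j = 12.8 for every i, so S^SO = 4·12.8 = 51.2.
W^SO = (Σα)·S^SO − ½·4·(Σα)² = (4/2)·12.8² = 327.68.
Deadweight loss = W^SO − W^NE = 187.09.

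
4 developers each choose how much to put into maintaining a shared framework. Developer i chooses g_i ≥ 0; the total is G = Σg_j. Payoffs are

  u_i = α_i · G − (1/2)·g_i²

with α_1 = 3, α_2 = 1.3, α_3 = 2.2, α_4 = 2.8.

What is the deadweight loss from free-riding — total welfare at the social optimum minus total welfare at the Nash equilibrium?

Developer i's FOC: ∂u_i/∂g_i = α_i − g_i = 0, so g_i* = α_i.
NE contributions = (3, 1.3, 2.2, 2.8); G = 9.3.
W^NE = (Σα)·G − ½Σα_i² = 9.3² − ½·23.37 = 74.805.
Planner sets g_i = Σα_j = 9.3 for every i, so G^SO = 4·9.3 = 37.2.
W^SO = (Σα)·G^SO − ½·4·(Σα)² = (4/2)·9.3² = 172.98.
Deadweight loss = W^SO − W^NE = 98.175.

98.175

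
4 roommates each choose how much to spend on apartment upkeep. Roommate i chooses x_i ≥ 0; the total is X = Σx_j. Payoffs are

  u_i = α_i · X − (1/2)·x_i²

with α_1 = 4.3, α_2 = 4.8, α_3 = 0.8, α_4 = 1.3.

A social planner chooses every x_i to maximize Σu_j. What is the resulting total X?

44.8

Planner FOC: ∂(Σu_j)/∂x_i = (Σα_j) − x_i = 0, so x_i^SO = Σα_j = 11.2 for every i; X^SO = 44.8.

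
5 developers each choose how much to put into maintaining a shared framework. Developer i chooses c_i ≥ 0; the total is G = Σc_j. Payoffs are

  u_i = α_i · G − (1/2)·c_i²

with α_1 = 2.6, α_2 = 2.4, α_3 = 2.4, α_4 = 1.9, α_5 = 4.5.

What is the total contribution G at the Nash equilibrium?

Developer i's FOC: ∂u_i/∂c_i = α_i − c_i = 0, so c_i* = α_i.
NE contributions = (2.6, 2.4, 2.4, 1.9, 4.5); G = 13.8.

13.8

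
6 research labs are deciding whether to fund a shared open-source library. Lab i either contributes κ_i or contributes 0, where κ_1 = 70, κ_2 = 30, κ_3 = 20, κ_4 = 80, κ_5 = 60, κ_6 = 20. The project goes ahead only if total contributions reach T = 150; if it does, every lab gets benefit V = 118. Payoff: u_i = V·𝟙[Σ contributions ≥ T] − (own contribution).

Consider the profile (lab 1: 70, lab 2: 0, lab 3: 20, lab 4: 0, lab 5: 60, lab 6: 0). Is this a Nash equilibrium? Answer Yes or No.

Yes

Total = 150 ≥ 150: provided.
Lab 1 (pledges 70, payoff 48): dropping to 0 → total 80, payoff 0. No gain.
Lab 2 (pledges 0, payoff 118): pledging 30 → total 180, payoff 88. No gain.
Lab 3 (pledges 20, payoff 98): dropping to 0 → total 130, payoff 0. No gain.
Lab 4 (pledges 0, payoff 118): pledging 80 → total 230, payoff 38. No gain.
Lab 5 (pledges 60, payoff 58): dropping to 0 → total 90, payoff 0. No gain.
Lab 6 (pledges 0, payoff 118): pledging 20 → total 170, payoff 98. No gain.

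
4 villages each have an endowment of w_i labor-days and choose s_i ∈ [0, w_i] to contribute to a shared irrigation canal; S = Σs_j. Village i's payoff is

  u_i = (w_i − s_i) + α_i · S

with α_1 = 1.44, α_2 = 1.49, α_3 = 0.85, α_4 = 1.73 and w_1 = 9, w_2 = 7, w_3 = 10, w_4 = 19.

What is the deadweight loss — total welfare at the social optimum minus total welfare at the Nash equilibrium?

∂u_i/∂s_i = α_i − 1, so village i contributes w_i if α_i > 1, else 0.
α_i > 1 for i ∈ {1, 2, 4}; NE contributions (9, 7, 0, 19), S = 35.
W^NE = Σw_i − S^NE + (Σα_i)·S^NE = 45 + 4.51·35 = 202.85.
Planner: ∂(Σu_j)/∂s_i = Σα_j − 1 = 4.51 > 0, so everyone contributes w_i; S^SO = 45, W^SO = 45 + 4.51·45 = 247.95.
Deadweight loss = 45.1.

45.1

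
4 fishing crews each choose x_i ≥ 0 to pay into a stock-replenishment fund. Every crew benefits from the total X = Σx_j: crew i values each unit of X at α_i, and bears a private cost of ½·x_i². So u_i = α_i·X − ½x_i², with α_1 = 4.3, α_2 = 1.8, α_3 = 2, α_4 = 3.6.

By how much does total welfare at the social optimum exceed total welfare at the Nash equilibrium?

156.235

Crew i's FOC: ∂u_i/∂x_i = α_i − x_i = 0, so x_i* = α_i.
NE contributions = (4.3, 1.8, 2, 3.6); X = 11.7.
W^NE = (Σα)·X − ½Σα_i² = 11.7² − ½·38.69 = 117.545.
Planner sets x_i = Σα_j = 11.7 for every i, so X^SO = 4·11.7 = 46.8.
W^SO = (Σα)·X^SO − ½·4·(Σα)² = (4/2)·11.7² = 273.78.
Deadweight loss = W^SO − W^NE = 156.235.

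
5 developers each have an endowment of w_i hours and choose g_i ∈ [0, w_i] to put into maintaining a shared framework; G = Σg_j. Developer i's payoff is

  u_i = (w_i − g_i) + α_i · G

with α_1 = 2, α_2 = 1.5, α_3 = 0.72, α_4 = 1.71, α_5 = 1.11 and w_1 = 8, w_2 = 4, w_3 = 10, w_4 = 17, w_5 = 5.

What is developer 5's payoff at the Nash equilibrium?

∂u_i/∂g_i = α_i − 1, so developer i contributes w_i if α_i > 1, else 0.
α_i > 1 for i ∈ {1, 2, 4, 5}; NE contributions (8, 4, 0, 17, 5), G = 34.
u_5 = (5 − 5) + 1.11·34 = 37.74.

37.74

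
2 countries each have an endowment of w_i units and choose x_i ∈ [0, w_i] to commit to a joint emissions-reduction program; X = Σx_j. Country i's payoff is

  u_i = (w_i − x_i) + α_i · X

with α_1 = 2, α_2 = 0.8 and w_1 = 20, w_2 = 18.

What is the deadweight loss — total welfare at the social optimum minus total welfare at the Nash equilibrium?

∂u_i/∂x_i = α_i − 1, so country i contributes w_i if α_i > 1, else 0.
α_i > 1 for i ∈ {1}; NE contributions (20, 0), X = 20.
W^NE = Σw_i − X^NE + (Σα_i)·X^NE = 38 + 1.8·20 = 74.
Planner: ∂(Σu_j)/∂x_i = Σα_j − 1 = 1.8 > 0, so everyone contributes w_i; X^SO = 38, W^SO = 38 + 1.8·38 = 106.4.
Deadweight loss = 32.4.

32.4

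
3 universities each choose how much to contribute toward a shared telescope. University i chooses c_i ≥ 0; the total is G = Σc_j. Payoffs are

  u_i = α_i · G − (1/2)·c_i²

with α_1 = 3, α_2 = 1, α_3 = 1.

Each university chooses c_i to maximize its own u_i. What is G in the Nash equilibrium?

5

University i's FOC: ∂u_i/∂c_i = α_i − c_i = 0, so c_i* = α_i.
NE contributions = (3, 1, 1); G = 5.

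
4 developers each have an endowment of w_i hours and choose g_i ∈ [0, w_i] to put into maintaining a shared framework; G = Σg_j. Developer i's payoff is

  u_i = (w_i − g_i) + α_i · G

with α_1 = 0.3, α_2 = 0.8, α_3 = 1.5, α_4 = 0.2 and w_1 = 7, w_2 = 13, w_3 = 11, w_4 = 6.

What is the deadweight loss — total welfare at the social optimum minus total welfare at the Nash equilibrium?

∂u_i/∂g_i = α_i − 1, so developer i contributes w_i if α_i > 1, else 0.
α_i > 1 for i ∈ {3}; NE contributions (0, 0, 11, 0), G = 11.
W^NE = Σw_i − G^NE + (Σα_i)·G^NE = 37 + 1.8·11 = 56.8.
Planner: ∂(Σu_j)/∂g_i = Σα_j − 1 = 1.8 > 0, so everyone contributes w_i; G^SO = 37, W^SO = 37 + 1.8·37 = 103.6.
Deadweight loss = 46.8.

46.8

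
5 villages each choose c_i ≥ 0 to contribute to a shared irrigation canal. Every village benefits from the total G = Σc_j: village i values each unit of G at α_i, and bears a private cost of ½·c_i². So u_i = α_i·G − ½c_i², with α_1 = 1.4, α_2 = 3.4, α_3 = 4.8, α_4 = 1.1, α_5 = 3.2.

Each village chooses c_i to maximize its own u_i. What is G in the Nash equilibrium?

13.9

Village i's FOC: ∂u_i/∂c_i = α_i − c_i = 0, so c_i* = α_i.
NE contributions = (1.4, 3.4, 4.8, 1.1, 3.2); G = 13.9.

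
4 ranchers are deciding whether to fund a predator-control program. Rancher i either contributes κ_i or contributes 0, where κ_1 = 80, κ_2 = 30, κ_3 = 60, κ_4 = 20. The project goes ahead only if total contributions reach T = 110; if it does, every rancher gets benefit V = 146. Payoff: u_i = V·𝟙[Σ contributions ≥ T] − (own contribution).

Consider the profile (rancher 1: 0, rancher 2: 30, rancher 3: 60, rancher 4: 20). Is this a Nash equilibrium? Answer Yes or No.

Total = 110 ≥ 110: provided.
Rancher 1 (pledges 0, payoff 146): pledging 80 → total 190, payoff 66. No gain.
Rancher 2 (pledges 30, payoff 116): dropping to 0 → total 80, payoff 0. No gain.
Rancher 3 (pledges 60, payoff 86): dropping to 0 → total 50, payoff 0. No gain.
Rancher 4 (pledges 20, payoff 126): dropping to 0 → total 90, payoff 0. No gain.

Yes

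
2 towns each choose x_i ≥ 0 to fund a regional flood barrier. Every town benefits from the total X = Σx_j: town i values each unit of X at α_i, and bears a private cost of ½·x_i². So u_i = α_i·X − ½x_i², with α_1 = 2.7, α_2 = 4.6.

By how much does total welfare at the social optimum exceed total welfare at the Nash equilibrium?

14.225

Town i's FOC: ∂u_i/∂x_i = α_i − x_i = 0, so x_i* = α_i.
NE contributions = (2.7, 4.6); X = 7.3.
W^NE = (Σα)·X − ½Σα_i² = 7.3² − ½·28.45 = 39.065.
Planner sets x_i = Σα_j = 7.3 for every i, so X^SO = 2·7.3 = 14.6.
W^SO = (Σα)·X^SO − ½·2·(Σα)² = (2/2)·7.3² = 53.29.
Deadweight loss = W^SO − W^NE = 14.225.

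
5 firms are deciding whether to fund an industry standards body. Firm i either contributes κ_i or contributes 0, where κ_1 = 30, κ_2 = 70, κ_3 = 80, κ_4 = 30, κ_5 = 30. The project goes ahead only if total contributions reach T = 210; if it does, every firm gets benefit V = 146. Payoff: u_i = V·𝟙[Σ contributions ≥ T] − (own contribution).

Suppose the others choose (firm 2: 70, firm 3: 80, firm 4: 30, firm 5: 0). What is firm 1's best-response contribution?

30

Others' total = 180. Contributing 30 brings total to 210 ≥ 210: gain V − κ_1 = 116.
Best response: 30.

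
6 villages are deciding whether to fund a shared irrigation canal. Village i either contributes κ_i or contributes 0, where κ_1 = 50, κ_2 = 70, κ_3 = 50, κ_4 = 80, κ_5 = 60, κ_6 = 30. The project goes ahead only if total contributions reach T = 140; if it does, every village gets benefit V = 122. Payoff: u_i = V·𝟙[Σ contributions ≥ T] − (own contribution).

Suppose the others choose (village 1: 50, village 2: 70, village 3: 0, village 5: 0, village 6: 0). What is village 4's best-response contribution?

80

Others' total = 120. Contributing 80 brings total to 200 ≥ 140: gain V − κ_4 = 42.
Best response: 80.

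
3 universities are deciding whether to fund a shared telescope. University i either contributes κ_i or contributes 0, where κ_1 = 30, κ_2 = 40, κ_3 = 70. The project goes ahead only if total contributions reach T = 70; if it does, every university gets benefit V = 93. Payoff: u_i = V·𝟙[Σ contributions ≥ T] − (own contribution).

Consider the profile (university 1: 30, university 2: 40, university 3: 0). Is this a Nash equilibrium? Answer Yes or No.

Total = 70 ≥ 70: provided.
University 1 (pledges 30, payoff 63): dropping to 0 → total 40, payoff 0. No gain.
University 2 (pledges 40, payoff 53): dropping to 0 → total 30, payoff 0. No gain.
University 3 (pledges 0, payoff 93): pledging 70 → total 140, payoff 23. No gain.

Yes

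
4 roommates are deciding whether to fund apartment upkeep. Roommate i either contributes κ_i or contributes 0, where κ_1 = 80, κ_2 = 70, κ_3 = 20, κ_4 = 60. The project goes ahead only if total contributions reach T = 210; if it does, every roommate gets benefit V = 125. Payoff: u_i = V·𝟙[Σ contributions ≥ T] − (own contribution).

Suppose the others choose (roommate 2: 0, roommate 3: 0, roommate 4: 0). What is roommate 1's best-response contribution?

0

Others' total = 0. Even contributing 80 gives 80 < 210: no benefit either way.
Best response: 0.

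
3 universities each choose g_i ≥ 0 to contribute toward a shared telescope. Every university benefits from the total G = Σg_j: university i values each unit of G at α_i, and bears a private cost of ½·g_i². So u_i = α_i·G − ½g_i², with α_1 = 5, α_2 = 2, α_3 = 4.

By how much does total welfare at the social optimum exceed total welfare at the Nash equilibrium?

83

University i's FOC: ∂u_i/∂g_i = α_i − g_i = 0, so g_i* = α_i.
NE contributions = (5, 2, 4); G = 11.
W^NE = (Σα)·G − ½Σα_i² = 11² − ½·45 = 98.5.
Planner sets g_i = Σα_j = 11 for every i, so G^SO = 3·11 = 33.
W^SO = (Σα)·G^SO − ½·3·(Σα)² = (3/2)·11² = 181.5.
Deadweight loss = W^SO − W^NE = 83.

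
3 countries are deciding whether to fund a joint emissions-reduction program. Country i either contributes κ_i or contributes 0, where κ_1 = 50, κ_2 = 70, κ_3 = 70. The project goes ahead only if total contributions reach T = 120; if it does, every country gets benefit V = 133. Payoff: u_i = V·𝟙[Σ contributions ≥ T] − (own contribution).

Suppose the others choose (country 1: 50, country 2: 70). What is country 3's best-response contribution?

Others' total = 120 ≥ 120; contributing adds cost 70 for no extra benefit.
Best response: 0.

0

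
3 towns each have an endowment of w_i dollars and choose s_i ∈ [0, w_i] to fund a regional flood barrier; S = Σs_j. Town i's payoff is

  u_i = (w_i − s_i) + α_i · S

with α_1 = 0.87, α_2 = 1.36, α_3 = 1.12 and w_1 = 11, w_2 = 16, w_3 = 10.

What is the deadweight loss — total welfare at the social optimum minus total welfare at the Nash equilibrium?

25.85

∂u_i/∂s_i = α_i − 1, so town i contributes w_i if α_i > 1, else 0.
α_i > 1 for i ∈ {2, 3}; NE contributions (0, 16, 10), S = 26.
W^NE = Σw_i − S^NE + (Σα_i)·S^NE = 37 + 2.35·26 = 98.1.
Planner: ∂(Σu_j)/∂s_i = Σα_j − 1 = 2.35 > 0, so everyone contributes w_i; S^SO = 37, W^SO = 37 + 2.35·37 = 123.95.
Deadweight loss = 25.85.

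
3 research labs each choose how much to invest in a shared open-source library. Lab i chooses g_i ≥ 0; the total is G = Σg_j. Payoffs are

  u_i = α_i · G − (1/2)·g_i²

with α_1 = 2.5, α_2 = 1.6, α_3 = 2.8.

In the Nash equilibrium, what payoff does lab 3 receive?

15.4

Lab i's FOC: ∂u_i/∂g_i = α_i − g_i = 0, so g_i* = α_i.
NE contributions = (2.5, 1.6, 2.8); G = 6.9.
u_3 = α_3·G − ½·(g_3)² = 2.8·6.9 − ½·2.8² = 15.4.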